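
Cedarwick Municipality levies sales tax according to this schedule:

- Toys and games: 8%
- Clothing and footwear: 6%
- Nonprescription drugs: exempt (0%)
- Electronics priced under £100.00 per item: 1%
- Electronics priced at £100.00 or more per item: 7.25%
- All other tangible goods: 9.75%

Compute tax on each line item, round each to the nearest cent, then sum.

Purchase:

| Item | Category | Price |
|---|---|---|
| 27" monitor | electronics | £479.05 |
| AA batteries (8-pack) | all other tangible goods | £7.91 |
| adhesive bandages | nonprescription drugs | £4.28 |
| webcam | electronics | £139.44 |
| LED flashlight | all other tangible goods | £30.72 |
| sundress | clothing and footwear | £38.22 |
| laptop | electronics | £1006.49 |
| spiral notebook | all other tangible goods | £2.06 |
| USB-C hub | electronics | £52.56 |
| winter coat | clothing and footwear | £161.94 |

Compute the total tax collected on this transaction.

£134.32

27" monitor £479.05: electronics, £100.00 or more → 7.25% → £34.73
AA batteries (8-pack) £7.91: all other tangible goods → 9.75% → £0.77
Adhesive bandages £4.28: nonprescription drugs → 0% → £0.00
Webcam £139.44: electronics, £100.00 or more → 7.25% → £10.11
LED flashlight £30.72: all other tangible goods → 9.75% → £3.00
Sundress £38.22: clothing and footwear → 6% → £2.29
Laptop £1006.49: electronics, £100.00 or more → 7.25% → £72.97
Spiral notebook £2.06: all other tangible goods → 9.75% → £0.20
USB-C hub £52.56: electronics, under £100.00 → 1% → £0.53
Winter coat £161.94: clothing and footwear → 6% → £9.72
Total tax = £34.73 + £0.77 + £10.11 + £3.00 + £2.29 + £72.97 + £0.20 + £0.53 + £9.72 = £134.32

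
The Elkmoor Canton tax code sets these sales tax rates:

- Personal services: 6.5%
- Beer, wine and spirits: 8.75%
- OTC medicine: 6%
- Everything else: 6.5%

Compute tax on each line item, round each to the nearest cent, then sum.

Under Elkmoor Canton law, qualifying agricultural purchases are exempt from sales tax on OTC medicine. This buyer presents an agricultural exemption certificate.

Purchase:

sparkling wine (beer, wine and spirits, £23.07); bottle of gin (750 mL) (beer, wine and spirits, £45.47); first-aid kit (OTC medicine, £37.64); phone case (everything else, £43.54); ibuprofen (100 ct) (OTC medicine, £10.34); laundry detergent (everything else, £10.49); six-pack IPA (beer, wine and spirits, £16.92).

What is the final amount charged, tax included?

£198.46

Sparkling wine £23.07: beer, wine and spirits → 8.75% → £2.02
Bottle of gin (750 mL) £45.47: beer, wine and spirits → 8.75% → £3.98
First-aid kit £37.64: OTC medicine, buyer-exempt → 0% → £0.00
Phone case £43.54: everything else → 6.5% → £2.83
Ibuprofen (100 ct) £10.34: OTC medicine, buyer-exempt → 0% → £0.00
Laundry detergent £10.49: everything else → 6.5% → £0.68
Six-pack IPA £16.92: beer, wine and spirits → 8.75% → £1.48
Subtotal = £187.47; tax = £10.99; total due = £198.46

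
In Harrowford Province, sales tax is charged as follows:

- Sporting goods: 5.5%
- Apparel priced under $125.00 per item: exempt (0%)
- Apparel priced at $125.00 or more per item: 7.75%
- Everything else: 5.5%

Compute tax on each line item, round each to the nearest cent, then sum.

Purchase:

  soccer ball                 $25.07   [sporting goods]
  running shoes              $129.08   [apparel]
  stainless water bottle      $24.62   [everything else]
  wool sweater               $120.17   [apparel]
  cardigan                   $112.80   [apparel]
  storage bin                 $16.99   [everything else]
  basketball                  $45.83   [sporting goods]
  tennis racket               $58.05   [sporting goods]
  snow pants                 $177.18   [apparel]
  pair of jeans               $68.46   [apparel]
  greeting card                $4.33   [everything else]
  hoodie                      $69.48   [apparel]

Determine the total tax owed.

Soccer ball $25.07: sporting goods → 5.5% → $1.38
Running shoes $129.08: apparel, $125.00 or more → 7.75% → $10.00
Stainless water bottle $24.62: everything else → 5.5% → $1.35
Wool sweater $120.17: apparel, under $125.00 → 0% → $0.00
Cardigan $112.80: apparel, under $125.00 → 0% → $0.00
Storage bin $16.99: everything else → 5.5% → $0.93
Basketball $45.83: sporting goods → 5.5% → $2.52
Tennis racket $58.05: sporting goods → 5.5% → $3.19
Snow pants $177.18: apparel, $125.00 or more → 7.75% → $13.73
Pair of jeans $68.46: apparel, under $125.00 → 0% → $0.00
Greeting card $4.33: everything else → 5.5% → $0.24
Hoodie $69.48: apparel, under $125.00 → 0% → $0.00
Total tax = $1.38 + $10.00 + $1.35 + $0.93 + $2.52 + $3.19 + $13.73 + $0.24 = $33.34

$33.34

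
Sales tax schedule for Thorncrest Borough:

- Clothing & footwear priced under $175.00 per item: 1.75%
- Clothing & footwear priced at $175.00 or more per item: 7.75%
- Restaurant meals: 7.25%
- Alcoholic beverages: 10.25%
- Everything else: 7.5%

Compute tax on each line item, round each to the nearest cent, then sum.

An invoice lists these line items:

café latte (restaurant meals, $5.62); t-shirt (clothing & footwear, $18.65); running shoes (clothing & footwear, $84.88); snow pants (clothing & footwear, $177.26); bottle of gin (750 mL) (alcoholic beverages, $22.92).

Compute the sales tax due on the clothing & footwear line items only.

$15.56

T-shirt $18.65: clothing & footwear, under $175.00 → 1.75% → $0.33
Running shoes $84.88: clothing & footwear, under $175.00 → 1.75% → $1.49
Snow pants $177.26: clothing & footwear, $175.00 or more → 7.75% → $13.74
Tax on clothing & footwear = $0.33 + $1.49 + $13.74 = $15.56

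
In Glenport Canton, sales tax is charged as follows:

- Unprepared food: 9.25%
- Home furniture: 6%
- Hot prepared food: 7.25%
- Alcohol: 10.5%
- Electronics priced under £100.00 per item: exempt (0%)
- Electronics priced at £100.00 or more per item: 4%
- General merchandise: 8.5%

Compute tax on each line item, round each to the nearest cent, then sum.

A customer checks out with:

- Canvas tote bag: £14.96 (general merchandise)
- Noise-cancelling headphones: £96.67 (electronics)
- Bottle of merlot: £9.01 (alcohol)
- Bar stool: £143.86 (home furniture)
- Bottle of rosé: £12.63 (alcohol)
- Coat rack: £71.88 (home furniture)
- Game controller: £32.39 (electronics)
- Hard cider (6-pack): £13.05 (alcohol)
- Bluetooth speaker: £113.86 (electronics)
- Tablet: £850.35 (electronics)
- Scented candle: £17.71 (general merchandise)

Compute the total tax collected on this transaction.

£57.93

Canvas tote bag £14.96: general merchandise → 8.5% → £1.27
Noise-cancelling headphones £96.67: electronics, under £100.00 → 0% → £0.00
Bottle of merlot £9.01: alcohol → 10.5% → £0.95
Bar stool £143.86: home furniture → 6% → £8.63
Bottle of rosé £12.63: alcohol → 10.5% → £1.33
Coat rack £71.88: home furniture → 6% → £4.31
Game controller £32.39: electronics, under £100.00 → 0% → £0.00
Hard cider (6-pack) £13.05: alcohol → 10.5% → £1.37
Bluetooth speaker £113.86: electronics, £100.00 or more → 4% → £4.55
Tablet £850.35: electronics, £100.00 or more → 4% → £34.01
Scented candle £17.71: general merchandise → 8.5% → £1.51
Total tax = £1.27 + £0.95 + £8.63 + £1.33 + £4.31 + £1.37 + £4.55 + £34.01 + £1.51 = £57.93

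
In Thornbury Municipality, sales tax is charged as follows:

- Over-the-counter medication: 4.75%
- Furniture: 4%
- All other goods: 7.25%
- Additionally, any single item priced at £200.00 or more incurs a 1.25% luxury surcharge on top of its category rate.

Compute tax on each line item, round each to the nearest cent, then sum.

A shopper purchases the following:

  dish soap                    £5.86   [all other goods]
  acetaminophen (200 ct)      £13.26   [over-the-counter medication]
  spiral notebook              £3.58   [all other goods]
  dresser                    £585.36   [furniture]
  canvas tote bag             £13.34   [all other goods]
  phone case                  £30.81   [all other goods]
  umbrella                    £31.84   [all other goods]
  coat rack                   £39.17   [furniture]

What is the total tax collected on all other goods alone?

Dish soap £5.86: all other goods → 7.25% → £0.42
Spiral notebook £3.58: all other goods → 7.25% → £0.26
Canvas tote bag £13.34: all other goods → 7.25% → £0.97
Phone case £30.81: all other goods → 7.25% → £2.23
Umbrella £31.84: all other goods → 7.25% → £2.31
Tax on all other goods = £0.42 + £0.26 + £0.97 + £2.23 + £2.31 = £6.19

£6.19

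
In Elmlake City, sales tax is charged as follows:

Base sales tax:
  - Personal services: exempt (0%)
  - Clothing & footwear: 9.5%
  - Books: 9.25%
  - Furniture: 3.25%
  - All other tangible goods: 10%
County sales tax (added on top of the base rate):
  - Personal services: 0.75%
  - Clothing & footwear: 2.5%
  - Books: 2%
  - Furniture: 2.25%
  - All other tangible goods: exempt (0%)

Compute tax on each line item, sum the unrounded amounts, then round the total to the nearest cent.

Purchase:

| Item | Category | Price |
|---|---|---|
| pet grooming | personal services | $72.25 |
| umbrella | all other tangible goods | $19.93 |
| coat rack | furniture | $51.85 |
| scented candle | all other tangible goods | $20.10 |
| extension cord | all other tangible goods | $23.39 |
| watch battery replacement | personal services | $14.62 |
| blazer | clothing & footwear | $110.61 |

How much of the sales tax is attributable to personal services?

Pet grooming $72.25: personal services → 0% + 0.75% county = 0.75% → $0.541875
Watch battery replacement $14.62: personal services → 0% + 0.75% county = 0.75% → $0.10965
Tax on personal services: unrounded sum = $0.651525 → $0.65

$0.65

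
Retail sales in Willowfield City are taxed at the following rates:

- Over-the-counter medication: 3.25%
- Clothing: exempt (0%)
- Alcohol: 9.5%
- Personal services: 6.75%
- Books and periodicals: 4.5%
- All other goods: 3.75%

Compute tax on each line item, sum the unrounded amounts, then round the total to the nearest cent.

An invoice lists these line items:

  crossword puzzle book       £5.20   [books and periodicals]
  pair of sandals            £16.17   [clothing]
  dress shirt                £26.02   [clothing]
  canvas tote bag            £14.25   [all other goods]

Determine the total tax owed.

£0.77

Crossword puzzle book £5.20: books and periodicals → 4.5% → £0.234
Pair of sandals £16.17: clothing → 0% → £0.00
Dress shirt £26.02: clothing → 0% → £0.00
Canvas tote bag £14.25: all other goods → 3.75% → £0.534375
Unrounded tax sum = £0.768375 → £0.77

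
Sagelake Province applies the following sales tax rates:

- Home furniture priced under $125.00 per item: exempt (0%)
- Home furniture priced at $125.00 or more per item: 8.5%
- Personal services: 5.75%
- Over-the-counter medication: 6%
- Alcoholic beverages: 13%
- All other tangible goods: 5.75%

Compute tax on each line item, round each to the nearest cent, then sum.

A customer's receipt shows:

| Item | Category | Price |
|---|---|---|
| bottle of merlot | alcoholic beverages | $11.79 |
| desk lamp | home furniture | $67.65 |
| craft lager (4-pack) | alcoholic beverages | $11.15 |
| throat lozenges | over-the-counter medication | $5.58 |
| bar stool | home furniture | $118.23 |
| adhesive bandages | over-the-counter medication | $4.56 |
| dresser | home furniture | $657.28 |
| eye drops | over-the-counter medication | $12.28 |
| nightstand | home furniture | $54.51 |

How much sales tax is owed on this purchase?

$60.19

Bottle of merlot $11.79: alcoholic beverages → 13% → $1.53
Desk lamp $67.65: home furniture, under $125.00 → 0% → $0.00
Craft lager (4-pack) $11.15: alcoholic beverages → 13% → $1.45
Throat lozenges $5.58: over-the-counter medication → 6% → $0.33
Bar stool $118.23: home furniture, under $125.00 → 0% → $0.00
Adhesive bandages $4.56: over-the-counter medication → 6% → $0.27
Dresser $657.28: home furniture, $125.00 or more → 8.5% → $55.87
Eye drops $12.28: over-the-counter medication → 6% → $0.74
Nightstand $54.51: home furniture, under $125.00 → 0% → $0.00
Total tax = $1.53 + $1.45 + $0.33 + $0.27 + $55.87 + $0.74 = $60.19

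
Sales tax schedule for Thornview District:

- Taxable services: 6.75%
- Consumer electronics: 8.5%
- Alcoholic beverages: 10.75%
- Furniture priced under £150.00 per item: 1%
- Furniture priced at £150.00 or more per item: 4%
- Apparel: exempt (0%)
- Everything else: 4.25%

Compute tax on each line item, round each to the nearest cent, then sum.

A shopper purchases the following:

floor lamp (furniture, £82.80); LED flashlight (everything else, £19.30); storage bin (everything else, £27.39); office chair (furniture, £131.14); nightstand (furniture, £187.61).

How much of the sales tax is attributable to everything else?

£1.98

LED flashlight £19.30: everything else → 4.25% → £0.82
Storage bin £27.39: everything else → 4.25% → £1.16
Tax on everything else = £0.82 + £1.16 = £1.98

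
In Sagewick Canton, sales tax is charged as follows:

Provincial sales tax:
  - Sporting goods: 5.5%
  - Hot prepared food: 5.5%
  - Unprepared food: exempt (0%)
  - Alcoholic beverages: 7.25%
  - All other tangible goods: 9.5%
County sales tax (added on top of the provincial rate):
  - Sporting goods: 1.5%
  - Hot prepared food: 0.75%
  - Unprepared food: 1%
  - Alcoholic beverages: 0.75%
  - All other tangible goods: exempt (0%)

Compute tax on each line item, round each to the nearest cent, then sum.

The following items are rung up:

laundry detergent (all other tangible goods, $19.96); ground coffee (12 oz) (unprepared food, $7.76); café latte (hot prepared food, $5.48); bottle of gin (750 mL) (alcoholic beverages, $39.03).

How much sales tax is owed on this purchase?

Laundry detergent $19.96: all other tangible goods → 9.5% + 0% county = 9.5% → $1.90
Ground coffee (12 oz) $7.76: unprepared food → 0% + 1% county = 1% → $0.08
Café latte $5.48: hot prepared food → 5.5% + 0.75% county = 6.25% → $0.34
Bottle of gin (750 mL) $39.03: alcoholic beverages → 7.25% + 0.75% county = 8% → $3.12
Total tax = $1.90 + $0.08 + $0.34 + $3.12 = $5.44

$5.44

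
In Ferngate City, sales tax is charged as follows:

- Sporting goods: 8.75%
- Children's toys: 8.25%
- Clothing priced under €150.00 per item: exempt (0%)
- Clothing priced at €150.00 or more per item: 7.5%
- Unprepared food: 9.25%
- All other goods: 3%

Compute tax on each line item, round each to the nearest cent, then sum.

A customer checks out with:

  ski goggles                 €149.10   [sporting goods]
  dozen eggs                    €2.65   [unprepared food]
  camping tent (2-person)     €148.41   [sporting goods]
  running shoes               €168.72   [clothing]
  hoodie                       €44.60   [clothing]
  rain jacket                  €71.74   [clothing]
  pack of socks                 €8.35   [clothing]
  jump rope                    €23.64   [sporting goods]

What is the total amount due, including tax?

Ski goggles €149.10: sporting goods → 8.75% → €13.05
Dozen eggs €2.65: unprepared food → 9.25% → €0.25
Camping tent (2-person) €148.41: sporting goods → 8.75% → €12.99
Running shoes €168.72: clothing, €150.00 or more → 7.5% → €12.65
Hoodie €44.60: clothing, under €150.00 → 0% → €0.00
Rain jacket €71.74: clothing, under €150.00 → 0% → €0.00
Pack of socks €8.35: clothing, under €150.00 → 0% → €0.00
Jump rope €23.64: sporting goods → 8.75% → €2.07
Subtotal = €617.21; tax = €41.01; total due = €658.22

€658.22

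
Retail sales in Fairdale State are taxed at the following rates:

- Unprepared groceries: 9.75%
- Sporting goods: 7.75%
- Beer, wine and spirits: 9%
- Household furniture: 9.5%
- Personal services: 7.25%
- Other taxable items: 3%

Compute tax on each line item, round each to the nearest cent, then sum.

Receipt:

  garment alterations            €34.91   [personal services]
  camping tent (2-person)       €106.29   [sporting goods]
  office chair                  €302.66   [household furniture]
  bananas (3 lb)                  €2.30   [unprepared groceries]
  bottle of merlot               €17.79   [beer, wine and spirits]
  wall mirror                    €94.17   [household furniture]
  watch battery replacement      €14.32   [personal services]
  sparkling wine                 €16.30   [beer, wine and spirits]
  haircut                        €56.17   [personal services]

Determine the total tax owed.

Garment alterations €34.91: personal services → 7.25% → €2.53
Camping tent (2-person) €106.29: sporting goods → 7.75% → €8.24
Office chair €302.66: household furniture → 9.5% → €28.75
Bananas (3 lb) €2.30: unprepared groceries → 9.75% → €0.22
Bottle of merlot €17.79: beer, wine and spirits → 9% → €1.60
Wall mirror €94.17: household furniture → 9.5% → €8.95
Watch battery replacement €14.32: personal services → 7.25% → €1.04
Sparkling wine €16.30: beer, wine and spirits → 9% → €1.47
Haircut €56.17: personal services → 7.25% → €4.07
Total tax = €2.53 + €8.24 + €28.75 + €0.22 + €1.60 + €8.95 + €1.04 + €1.47 + €4.07 = €56.87

€56.87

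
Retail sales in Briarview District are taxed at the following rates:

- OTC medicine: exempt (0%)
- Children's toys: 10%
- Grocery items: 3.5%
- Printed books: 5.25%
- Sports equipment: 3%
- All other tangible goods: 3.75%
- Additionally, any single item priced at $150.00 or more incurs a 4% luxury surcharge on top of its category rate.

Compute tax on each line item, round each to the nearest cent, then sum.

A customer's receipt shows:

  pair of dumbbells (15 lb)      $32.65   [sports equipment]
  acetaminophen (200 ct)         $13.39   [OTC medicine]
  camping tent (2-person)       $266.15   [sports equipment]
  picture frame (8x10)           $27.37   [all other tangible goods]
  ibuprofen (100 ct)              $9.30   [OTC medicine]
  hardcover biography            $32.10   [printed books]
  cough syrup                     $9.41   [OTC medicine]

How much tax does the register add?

Pair of dumbbells (15 lb) $32.65: sports equipment → 3% → $0.98
Acetaminophen (200 ct) $13.39: OTC medicine → 0% → $0.00
Camping tent (2-person) $266.15: sports equipment → 3% + 4% surcharge = 7% → $18.63
Picture frame (8x10) $27.37: all other tangible goods → 3.75% → $1.03
Ibuprofen (100 ct) $9.30: OTC medicine → 0% → $0.00
Hardcover biography $32.10: printed books → 5.25% → $1.69
Cough syrup $9.41: OTC medicine → 0% → $0.00
Total tax = $0.98 + $18.63 + $1.03 + $1.69 = $22.33

$22.33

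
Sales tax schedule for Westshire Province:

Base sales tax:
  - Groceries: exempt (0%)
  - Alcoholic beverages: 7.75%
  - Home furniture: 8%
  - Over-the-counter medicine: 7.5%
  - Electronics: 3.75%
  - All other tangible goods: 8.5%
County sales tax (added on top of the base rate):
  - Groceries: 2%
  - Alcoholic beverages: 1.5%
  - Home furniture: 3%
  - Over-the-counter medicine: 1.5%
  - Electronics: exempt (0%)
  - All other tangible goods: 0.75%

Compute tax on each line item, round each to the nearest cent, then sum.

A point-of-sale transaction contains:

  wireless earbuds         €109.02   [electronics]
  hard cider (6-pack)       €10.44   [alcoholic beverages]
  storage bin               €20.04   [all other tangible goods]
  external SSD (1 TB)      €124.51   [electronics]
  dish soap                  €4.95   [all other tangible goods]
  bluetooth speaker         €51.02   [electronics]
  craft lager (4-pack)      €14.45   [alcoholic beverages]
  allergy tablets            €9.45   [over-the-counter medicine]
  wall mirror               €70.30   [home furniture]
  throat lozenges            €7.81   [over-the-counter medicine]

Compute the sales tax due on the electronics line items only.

€10.67

Wireless earbuds €109.02: electronics → 3.75% + 0% county = 3.75% → €4.09
External SSD (1 TB) €124.51: electronics → 3.75% + 0% county = 3.75% → €4.67
Bluetooth speaker €51.02: electronics → 3.75% + 0% county = 3.75% → €1.91
Tax on electronics = €4.09 + €4.67 + €1.91 = €10.67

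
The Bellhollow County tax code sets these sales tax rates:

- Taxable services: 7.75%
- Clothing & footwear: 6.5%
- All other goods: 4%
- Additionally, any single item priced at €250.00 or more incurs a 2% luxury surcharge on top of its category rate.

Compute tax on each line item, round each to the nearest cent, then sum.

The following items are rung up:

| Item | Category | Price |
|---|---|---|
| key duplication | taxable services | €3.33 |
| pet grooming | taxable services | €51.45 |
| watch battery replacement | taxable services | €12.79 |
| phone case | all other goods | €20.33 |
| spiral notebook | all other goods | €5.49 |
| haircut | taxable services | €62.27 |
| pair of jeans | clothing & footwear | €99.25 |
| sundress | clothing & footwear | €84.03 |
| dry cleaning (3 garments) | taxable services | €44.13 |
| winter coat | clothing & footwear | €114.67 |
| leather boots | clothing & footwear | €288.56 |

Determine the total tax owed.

Key duplication €3.33: taxable services → 7.75% → €0.26
Pet grooming €51.45: taxable services → 7.75% → €3.99
Watch battery replacement €12.79: taxable services → 7.75% → €0.99
Phone case €20.33: all other goods → 4% → €0.81
Spiral notebook €5.49: all other goods → 4% → €0.22
Haircut €62.27: taxable services → 7.75% → €4.83
Pair of jeans €99.25: clothing & footwear → 6.5% → €6.45
Sundress €84.03: clothing & footwear → 6.5% → €5.46
Dry cleaning (3 garments) €44.13: taxable services → 7.75% → €3.42
Winter coat €114.67: clothing & footwear → 6.5% → €7.45
Leather boots €288.56: clothing & footwear → 6.5% + 2% surcharge = 8.5% → €24.53
Total tax = €0.26 + €3.99 + €0.99 + €0.81 + €0.22 + €4.83 + €6.45 + €5.46 + €3.42 + €7.45 + €24.53 = €58.41

€58.41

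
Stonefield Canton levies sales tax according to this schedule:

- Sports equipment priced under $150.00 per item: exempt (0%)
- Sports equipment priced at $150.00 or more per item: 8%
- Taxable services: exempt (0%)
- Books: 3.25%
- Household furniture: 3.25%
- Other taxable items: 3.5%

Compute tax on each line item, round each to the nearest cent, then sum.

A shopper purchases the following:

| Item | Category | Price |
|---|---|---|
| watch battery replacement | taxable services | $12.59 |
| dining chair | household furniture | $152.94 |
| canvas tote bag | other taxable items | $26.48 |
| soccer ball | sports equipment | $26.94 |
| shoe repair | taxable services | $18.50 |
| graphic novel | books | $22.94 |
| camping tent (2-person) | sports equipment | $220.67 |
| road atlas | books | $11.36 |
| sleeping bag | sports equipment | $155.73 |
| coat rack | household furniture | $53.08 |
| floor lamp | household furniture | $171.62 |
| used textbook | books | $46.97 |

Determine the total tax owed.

$45.97

Watch battery replacement $12.59: taxable services → 0% → $0.00
Dining chair $152.94: household furniture → 3.25% → $4.97
Canvas tote bag $26.48: other taxable items → 3.5% → $0.93
Soccer ball $26.94: sports equipment, under $150.00 → 0% → $0.00
Shoe repair $18.50: taxable services → 0% → $0.00
Graphic novel $22.94: books → 3.25% → $0.75
Camping tent (2-person) $220.67: sports equipment, $150.00 or more → 8% → $17.65
Road atlas $11.36: books → 3.25% → $0.37
Sleeping bag $155.73: sports equipment, $150.00 or more → 8% → $12.46
Coat rack $53.08: household furniture → 3.25% → $1.73
Floor lamp $171.62: household furniture → 3.25% → $5.58
Used textbook $46.97: books → 3.25% → $1.53
Total tax = $4.97 + $0.93 + $0.75 + $17.65 + $0.37 + $12.46 + $1.73 + $5.58 + $1.53 = $45.97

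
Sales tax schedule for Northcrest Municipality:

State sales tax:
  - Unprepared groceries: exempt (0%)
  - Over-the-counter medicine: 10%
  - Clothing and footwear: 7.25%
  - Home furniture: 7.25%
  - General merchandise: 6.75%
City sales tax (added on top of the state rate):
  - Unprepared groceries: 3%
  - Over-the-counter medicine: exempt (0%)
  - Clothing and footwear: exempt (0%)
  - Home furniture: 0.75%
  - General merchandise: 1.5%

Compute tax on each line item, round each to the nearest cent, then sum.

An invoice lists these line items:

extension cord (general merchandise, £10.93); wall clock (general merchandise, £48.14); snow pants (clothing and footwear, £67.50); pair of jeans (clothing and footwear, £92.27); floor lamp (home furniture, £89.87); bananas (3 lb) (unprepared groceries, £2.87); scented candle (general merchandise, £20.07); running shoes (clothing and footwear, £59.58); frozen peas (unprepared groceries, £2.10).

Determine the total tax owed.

£29.77

Extension cord £10.93: general merchandise → 6.75% + 1.5% city = 8.25% → £0.90
Wall clock £48.14: general merchandise → 6.75% + 1.5% city = 8.25% → £3.97
Snow pants £67.50: clothing and footwear → 7.25% + 0% city = 7.25% → £4.89
Pair of jeans £92.27: clothing and footwear → 7.25% + 0% city = 7.25% → £6.69
Floor lamp £89.87: home furniture → 7.25% + 0.75% city = 8% → £7.19
Bananas (3 lb) £2.87: unprepared groceries → 0% + 3% city = 3% → £0.09
Scented candle £20.07: general merchandise → 6.75% + 1.5% city = 8.25% → £1.66
Running shoes £59.58: clothing and footwear → 7.25% + 0% city = 7.25% → £4.32
Frozen peas £2.10: unprepared groceries → 0% + 3% city = 3% → £0.06
Total tax = £0.90 + £3.97 + £4.89 + £6.69 + £7.19 + £0.09 + £1.66 + £4.32 + £0.06 = £29.77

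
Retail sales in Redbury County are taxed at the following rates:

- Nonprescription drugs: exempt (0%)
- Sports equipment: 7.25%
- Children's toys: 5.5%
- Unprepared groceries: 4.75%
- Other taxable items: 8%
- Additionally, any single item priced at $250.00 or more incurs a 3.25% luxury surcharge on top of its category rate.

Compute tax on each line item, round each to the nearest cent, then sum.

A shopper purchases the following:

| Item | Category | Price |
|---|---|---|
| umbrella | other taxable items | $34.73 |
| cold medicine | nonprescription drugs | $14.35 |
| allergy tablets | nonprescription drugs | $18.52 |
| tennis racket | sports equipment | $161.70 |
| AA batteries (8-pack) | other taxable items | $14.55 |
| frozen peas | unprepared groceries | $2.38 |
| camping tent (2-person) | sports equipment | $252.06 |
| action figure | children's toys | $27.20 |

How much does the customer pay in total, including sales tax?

$569.23

Umbrella $34.73: other taxable items → 8% → $2.78
Cold medicine $14.35: nonprescription drugs → 0% → $0.00
Allergy tablets $18.52: nonprescription drugs → 0% → $0.00
Tennis racket $161.70: sports equipment → 7.25% → $11.72
AA batteries (8-pack) $14.55: other taxable items → 8% → $1.16
Frozen peas $2.38: unprepared groceries → 4.75% → $0.11
Camping tent (2-person) $252.06: sports equipment → 7.25% + 3.25% surcharge = 10.5% → $26.47
Action figure $27.20: children's toys → 5.5% → $1.50
Subtotal = $525.49; tax = $43.74; total due = $569.23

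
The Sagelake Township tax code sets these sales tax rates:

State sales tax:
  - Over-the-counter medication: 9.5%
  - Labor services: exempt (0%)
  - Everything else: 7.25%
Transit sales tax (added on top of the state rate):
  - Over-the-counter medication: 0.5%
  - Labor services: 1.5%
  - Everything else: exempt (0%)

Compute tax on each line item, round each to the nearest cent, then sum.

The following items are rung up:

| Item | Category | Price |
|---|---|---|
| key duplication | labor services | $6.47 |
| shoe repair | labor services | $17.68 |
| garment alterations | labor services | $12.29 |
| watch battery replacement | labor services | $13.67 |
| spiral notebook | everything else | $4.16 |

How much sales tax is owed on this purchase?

Key duplication $6.47: labor services → 0% + 1.5% transit = 1.5% → $0.10
Shoe repair $17.68: labor services → 0% + 1.5% transit = 1.5% → $0.27
Garment alterations $12.29: labor services → 0% + 1.5% transit = 1.5% → $0.18
Watch battery replacement $13.67: labor services → 0% + 1.5% transit = 1.5% → $0.21
Spiral notebook $4.16: everything else → 7.25% + 0% transit = 7.25% → $0.30
Total tax = $0.10 + $0.27 + $0.18 + $0.21 + $0.30 = $1.06

$1.06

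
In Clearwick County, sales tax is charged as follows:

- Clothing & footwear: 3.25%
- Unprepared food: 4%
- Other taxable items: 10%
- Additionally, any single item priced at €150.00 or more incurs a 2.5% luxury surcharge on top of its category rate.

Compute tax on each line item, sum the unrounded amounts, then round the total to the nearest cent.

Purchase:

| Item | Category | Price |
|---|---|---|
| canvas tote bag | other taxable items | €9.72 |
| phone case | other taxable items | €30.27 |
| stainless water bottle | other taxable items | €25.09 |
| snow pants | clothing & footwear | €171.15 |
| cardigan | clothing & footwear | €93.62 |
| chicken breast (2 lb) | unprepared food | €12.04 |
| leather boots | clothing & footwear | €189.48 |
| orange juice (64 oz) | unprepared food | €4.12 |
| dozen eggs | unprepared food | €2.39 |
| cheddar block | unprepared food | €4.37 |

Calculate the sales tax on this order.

Canvas tote bag €9.72: other taxable items → 10% → €0.972
Phone case €30.27: other taxable items → 10% → €3.027
Stainless water bottle €25.09: other taxable items → 10% → €2.509
Snow pants €171.15: clothing & footwear → 3.25% + 2.5% surcharge = 5.75% → €9.841125
Cardigan €93.62: clothing & footwear → 3.25% → €3.04265
Chicken breast (2 lb) €12.04: unprepared food → 4% → €0.4816
Leather boots €189.48: clothing & footwear → 3.25% + 2.5% surcharge = 5.75% → €10.8951
Orange juice (64 oz) €4.12: unprepared food → 4% → €0.1648
Dozen eggs €2.39: unprepared food → 4% → €0.0956
Cheddar block €4.37: unprepared food → 4% → €0.1748
Unrounded tax sum = €31.203675 → €31.20

€31.20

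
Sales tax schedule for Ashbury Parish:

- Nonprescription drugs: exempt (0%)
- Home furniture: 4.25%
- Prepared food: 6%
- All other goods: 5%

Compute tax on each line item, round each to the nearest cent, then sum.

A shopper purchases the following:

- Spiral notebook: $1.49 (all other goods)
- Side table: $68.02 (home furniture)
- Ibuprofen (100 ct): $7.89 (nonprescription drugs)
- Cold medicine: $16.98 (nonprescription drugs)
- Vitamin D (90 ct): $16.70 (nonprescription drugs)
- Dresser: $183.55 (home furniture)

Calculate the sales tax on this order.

Spiral notebook $1.49: all other goods → 5% → $0.07
Side table $68.02: home furniture → 4.25% → $2.89
Ibuprofen (100 ct) $7.89: nonprescription drugs → 0% → $0.00
Cold medicine $16.98: nonprescription drugs → 0% → $0.00
Vitamin D (90 ct) $16.70: nonprescription drugs → 0% → $0.00
Dresser $183.55: home furniture → 4.25% → $7.80
Total tax = $0.07 + $2.89 + $7.80 = $10.76

$10.76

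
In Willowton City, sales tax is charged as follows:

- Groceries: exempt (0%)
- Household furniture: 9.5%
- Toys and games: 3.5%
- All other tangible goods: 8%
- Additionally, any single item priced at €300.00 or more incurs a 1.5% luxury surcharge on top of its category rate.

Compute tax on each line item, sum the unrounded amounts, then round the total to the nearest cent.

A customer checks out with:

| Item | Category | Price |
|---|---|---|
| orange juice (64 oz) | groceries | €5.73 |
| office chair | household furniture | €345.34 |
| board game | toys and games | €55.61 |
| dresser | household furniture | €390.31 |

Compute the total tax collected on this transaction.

Orange juice (64 oz) €5.73: groceries → 0% → €0.00
Office chair €345.34: household furniture → 9.5% + 1.5% surcharge = 11% → €37.9874
Board game €55.61: toys and games → 3.5% → €1.94635
Dresser €390.31: household furniture → 9.5% + 1.5% surcharge = 11% → €42.9341
Unrounded tax sum = €82.86785 → €82.87

€82.87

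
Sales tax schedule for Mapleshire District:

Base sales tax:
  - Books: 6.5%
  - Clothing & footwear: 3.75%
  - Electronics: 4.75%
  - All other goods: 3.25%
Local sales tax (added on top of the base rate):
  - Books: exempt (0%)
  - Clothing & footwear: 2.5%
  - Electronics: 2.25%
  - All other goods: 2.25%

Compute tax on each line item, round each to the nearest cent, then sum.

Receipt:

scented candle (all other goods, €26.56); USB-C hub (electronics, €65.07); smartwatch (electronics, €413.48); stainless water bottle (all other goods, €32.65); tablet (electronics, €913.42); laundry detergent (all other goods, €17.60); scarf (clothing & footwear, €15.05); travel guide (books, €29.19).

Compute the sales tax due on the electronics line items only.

€97.43

USB-C hub €65.07: electronics → 4.75% + 2.25% local = 7% → €4.55
Smartwatch €413.48: electronics → 4.75% + 2.25% local = 7% → €28.94
Tablet €913.42: electronics → 4.75% + 2.25% local = 7% → €63.94
Tax on electronics = €4.55 + €28.94 + €63.94 = €97.43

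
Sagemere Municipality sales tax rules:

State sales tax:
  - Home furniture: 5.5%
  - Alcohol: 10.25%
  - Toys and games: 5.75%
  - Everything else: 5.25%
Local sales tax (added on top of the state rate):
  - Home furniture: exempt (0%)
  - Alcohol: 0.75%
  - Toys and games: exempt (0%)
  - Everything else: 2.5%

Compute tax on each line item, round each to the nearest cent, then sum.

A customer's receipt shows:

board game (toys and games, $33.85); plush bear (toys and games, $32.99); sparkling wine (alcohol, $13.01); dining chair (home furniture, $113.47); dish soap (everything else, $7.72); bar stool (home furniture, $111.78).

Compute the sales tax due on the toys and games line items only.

$3.85

Board game $33.85: toys and games → 5.75% + 0% local = 5.75% → $1.95
Plush bear $32.99: toys and games → 5.75% + 0% local = 5.75% → $1.90
Tax on toys and games = $1.95 + $1.90 = $3.85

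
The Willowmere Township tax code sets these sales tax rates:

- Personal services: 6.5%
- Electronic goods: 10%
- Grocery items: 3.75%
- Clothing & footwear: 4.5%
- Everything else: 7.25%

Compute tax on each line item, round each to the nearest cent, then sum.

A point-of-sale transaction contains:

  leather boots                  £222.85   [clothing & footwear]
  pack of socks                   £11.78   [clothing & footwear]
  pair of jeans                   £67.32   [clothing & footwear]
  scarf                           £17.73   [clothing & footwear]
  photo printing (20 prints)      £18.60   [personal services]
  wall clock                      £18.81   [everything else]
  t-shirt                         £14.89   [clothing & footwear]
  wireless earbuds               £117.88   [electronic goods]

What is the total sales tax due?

Leather boots £222.85: clothing & footwear → 4.5% → £10.03
Pack of socks £11.78: clothing & footwear → 4.5% → £0.53
Pair of jeans £67.32: clothing & footwear → 4.5% → £3.03
Scarf £17.73: clothing & footwear → 4.5% → £0.80
Photo printing (20 prints) £18.60: personal services → 6.5% → £1.21
Wall clock £18.81: everything else → 7.25% → £1.36
T-shirt £14.89: clothing & footwear → 4.5% → £0.67
Wireless earbuds £117.88: electronic goods → 10% → £11.79
Total tax = £10.03 + £0.53 + £3.03 + £0.80 + £1.21 + £1.36 + £0.67 + £11.79 = £29.42

£29.42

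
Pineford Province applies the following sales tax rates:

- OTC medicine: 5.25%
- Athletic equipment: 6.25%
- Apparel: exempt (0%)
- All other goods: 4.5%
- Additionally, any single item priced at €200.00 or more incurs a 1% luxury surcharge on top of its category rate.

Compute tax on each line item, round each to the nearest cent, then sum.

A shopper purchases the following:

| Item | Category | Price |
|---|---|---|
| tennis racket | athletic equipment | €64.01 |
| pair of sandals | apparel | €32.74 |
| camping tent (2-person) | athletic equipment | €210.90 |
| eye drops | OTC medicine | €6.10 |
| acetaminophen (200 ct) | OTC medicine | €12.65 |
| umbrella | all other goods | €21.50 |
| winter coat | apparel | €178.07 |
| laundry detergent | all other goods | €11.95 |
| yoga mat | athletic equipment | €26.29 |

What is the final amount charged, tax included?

€587.63

Tennis racket €64.01: athletic equipment → 6.25% → €4.00
Pair of sandals €32.74: apparel → 0% → €0.00
Camping tent (2-person) €210.90: athletic equipment → 6.25% + 1% surcharge = 7.25% → €15.29
Eye drops €6.10: OTC medicine → 5.25% → €0.32
Acetaminophen (200 ct) €12.65: OTC medicine → 5.25% → €0.66
Umbrella €21.50: all other goods → 4.5% → €0.97
Winter coat €178.07: apparel → 0% → €0.00
Laundry detergent €11.95: all other goods → 4.5% → €0.54
Yoga mat €26.29: athletic equipment → 6.25% → €1.64
Subtotal = €564.21; tax = €23.42; total due = €587.63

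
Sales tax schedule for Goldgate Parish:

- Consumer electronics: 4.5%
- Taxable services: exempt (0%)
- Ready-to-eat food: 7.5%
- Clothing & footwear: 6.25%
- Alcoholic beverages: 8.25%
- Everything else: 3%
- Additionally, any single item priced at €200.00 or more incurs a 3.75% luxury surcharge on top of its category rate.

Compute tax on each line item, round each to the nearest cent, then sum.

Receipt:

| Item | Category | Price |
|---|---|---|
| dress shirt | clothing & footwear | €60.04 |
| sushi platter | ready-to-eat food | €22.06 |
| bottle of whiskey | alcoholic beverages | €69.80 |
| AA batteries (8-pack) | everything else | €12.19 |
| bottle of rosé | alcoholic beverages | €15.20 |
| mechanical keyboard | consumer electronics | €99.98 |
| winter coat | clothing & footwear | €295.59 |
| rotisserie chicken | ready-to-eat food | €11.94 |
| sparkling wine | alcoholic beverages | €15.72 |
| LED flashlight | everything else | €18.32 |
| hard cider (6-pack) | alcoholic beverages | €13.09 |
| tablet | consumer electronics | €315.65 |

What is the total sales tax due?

Dress shirt €60.04: clothing & footwear → 6.25% → €3.75
Sushi platter €22.06: ready-to-eat food → 7.5% → €1.65
Bottle of whiskey €69.80: alcoholic beverages → 8.25% → €5.76
AA batteries (8-pack) €12.19: everything else → 3% → €0.37
Bottle of rosé €15.20: alcoholic beverages → 8.25% → €1.25
Mechanical keyboard €99.98: consumer electronics → 4.5% → €4.50
Winter coat €295.59: clothing & footwear → 6.25% + 3.75% surcharge = 10% → €29.56
Rotisserie chicken €11.94: ready-to-eat food → 7.5% → €0.90
Sparkling wine €15.72: alcoholic beverages → 8.25% → €1.30
LED flashlight €18.32: everything else → 3% → €0.55
Hard cider (6-pack) €13.09: alcoholic beverages → 8.25% → €1.08
Tablet €315.65: consumer electronics → 4.5% + 3.75% surcharge = 8.25% → €26.04
Total tax = €3.75 + €1.65 + €5.76 + €0.37 + €1.25 + €4.50 + €29.56 + €0.90 + €1.30 + €0.55 + €1.08 + €26.04 = €76.71

€76.71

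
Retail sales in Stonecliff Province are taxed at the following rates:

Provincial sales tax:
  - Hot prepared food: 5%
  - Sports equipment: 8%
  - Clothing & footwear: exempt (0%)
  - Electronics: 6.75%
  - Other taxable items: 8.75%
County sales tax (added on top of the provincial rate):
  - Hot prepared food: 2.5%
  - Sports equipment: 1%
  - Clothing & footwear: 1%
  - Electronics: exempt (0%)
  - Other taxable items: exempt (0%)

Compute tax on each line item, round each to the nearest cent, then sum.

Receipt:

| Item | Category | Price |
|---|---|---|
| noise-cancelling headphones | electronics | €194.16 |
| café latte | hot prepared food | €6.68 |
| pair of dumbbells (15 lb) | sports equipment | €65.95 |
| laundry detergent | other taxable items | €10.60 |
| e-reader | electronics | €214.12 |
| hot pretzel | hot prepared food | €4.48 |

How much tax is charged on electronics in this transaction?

Noise-cancelling headphones €194.16: electronics → 6.75% + 0% county = 6.75% → €13.11
E-reader €214.12: electronics → 6.75% + 0% county = 6.75% → €14.45
Tax on electronics = €13.11 + €14.45 = €27.56

€27.56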